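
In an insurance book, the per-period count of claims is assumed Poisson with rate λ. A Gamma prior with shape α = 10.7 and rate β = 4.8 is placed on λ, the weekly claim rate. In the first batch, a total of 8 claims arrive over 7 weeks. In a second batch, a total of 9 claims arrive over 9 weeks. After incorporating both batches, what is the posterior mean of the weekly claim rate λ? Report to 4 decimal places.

With a Gamma(shape α, rate β) prior, the Poisson likelihood is conjugate: the posterior is Gamma(α + ΣXᵢ, β + n).
After batch 1: Gamma(α+S, β+n) = Gamma(10.7+8, 4.8+7) = Gamma(18.7, 11.8).
After batch 2: Gamma(α+S, β+n) = Gamma(18.7+9, 11.8+9) = Gamma(27.7, 20.8).
Posterior mean = α/β = 27.7/20.8 = 1.3317.

1.3317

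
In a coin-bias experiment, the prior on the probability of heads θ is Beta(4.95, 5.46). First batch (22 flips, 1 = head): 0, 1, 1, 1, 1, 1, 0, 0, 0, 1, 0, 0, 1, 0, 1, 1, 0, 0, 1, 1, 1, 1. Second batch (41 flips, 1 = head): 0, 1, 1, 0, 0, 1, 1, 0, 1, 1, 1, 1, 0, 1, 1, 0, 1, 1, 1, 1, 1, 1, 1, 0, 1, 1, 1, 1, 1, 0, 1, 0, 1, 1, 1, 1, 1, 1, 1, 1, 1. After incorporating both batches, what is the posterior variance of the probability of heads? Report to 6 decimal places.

The Beta prior is conjugate to a Binomial/Bernoulli likelihood; the update adds successes to α and failures to β.
After batch 1: Beta(4.95+13, 5.46+9) = Beta(17.95, 14.46).
After batch 2: Beta(17.95+32, 14.46+9) = Beta(49.95, 23.46).
Var = αβ/((α+β)²(α+β+1)) = 49.95·23.46/(73.41²·74.41) = 0.002922.

0.002922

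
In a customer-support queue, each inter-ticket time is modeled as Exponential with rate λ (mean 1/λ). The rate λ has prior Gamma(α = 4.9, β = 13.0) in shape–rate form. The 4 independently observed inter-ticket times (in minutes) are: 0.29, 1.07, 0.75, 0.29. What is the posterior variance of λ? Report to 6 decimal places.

With a Gamma(shape α, rate β) prior on the exponential rate λ, the posterior after n observations with total T = Σxᵢ is Gamma(α+n, β+T).
Sum of observations T = 2.40 minutes; n = 4.
Posterior: Gamma(4.9+4, 13.0+2.40) = Gamma(8.9, 15.40).
Var = α/β² = 0.037527.

0.037527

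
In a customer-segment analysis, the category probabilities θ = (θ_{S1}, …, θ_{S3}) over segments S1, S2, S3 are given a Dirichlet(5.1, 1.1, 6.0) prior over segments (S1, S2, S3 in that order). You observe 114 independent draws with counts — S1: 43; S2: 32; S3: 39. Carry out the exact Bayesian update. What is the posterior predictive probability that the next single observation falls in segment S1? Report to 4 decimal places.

0.3811

The Dirichlet prior is conjugate to the Multinomial likelihood: each posterior αⱼ = prior αⱼ + observed count nⱼ.
Posterior concentration: (48.1, 33.1, 45.0), total = 126.2.
P(next = S1 | data) = α_{S1}/Σα = 0.3811.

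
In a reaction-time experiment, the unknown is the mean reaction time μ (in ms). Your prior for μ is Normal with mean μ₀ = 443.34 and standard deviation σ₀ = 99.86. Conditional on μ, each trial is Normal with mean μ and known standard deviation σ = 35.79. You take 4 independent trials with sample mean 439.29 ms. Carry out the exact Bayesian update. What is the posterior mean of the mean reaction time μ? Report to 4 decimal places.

For Normal data with known variance σ², a Normal(μ₀, σ₀²) prior on μ is conjugate. Posterior precision = 1/σ₀² + n/σ²; posterior mean is the precision-weighted average of μ₀ and x̄.
n·x̄ = 4·439.29 = 1757.16.
σ₀² = 99.86² = 9972.0196, σ² = 35.79² = 1280.9241; σ² + n·σ₀² = 1280.9241 + 4·9972.0196 = 41169.0025.
Posterior mean = (μ₀/σ₀² + n·x̄/σ²)/(1/σ₀² + n/σ²) = (σ²·μ₀ + σ₀²·n·x̄)/(σ² + n·σ₀²) = (1280.9241·443.34 + 9972.0196·1757.16)/41169.0025 = 18090318.85083/41169.0025 = 439.4160.

439.4160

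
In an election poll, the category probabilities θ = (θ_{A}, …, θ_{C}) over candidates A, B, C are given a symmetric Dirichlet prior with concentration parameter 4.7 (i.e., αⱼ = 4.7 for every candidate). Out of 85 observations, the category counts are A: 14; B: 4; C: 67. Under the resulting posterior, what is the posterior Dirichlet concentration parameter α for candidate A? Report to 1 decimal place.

18.7

The Dirichlet prior is conjugate to the Multinomial likelihood: each posterior αⱼ = prior αⱼ + observed count nⱼ.
Posterior concentration: (18.7, 8.7, 71.7), total = 99.1.
α_{A} = 4.7 + 14 = 18.7.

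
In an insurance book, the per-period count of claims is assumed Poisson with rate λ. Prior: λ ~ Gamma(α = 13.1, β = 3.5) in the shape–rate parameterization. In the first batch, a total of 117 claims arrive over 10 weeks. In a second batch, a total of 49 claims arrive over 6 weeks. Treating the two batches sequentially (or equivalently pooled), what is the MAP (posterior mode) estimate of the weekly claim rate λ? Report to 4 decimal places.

With a Gamma(shape α, rate β) prior, the Poisson likelihood is conjugate: the posterior is Gamma(α + ΣXᵢ, β + n).
After batch 1: Gamma(α+S, β+n) = Gamma(13.1+117, 3.5+10) = Gamma(130.1, 13.5).
After batch 2: Gamma(α+S, β+n) = Gamma(130.1+49, 13.5+6) = Gamma(179.1, 19.5).
Mode of Gamma(α,β) for α≥1 is (α−1)/β = 178.1/19.5 = 9.1333.

9.1333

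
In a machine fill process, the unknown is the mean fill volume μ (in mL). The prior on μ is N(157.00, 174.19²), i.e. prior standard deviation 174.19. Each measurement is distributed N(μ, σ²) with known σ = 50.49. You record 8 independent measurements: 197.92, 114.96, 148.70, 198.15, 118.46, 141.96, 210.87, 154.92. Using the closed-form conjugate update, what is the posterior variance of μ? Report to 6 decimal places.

315.343260

For Normal data with known variance σ², a Normal(μ₀, σ₀²) prior on μ is conjugate. Posterior precision = 1/σ₀² + n/σ²; posterior mean is the precision-weighted average of μ₀ and x̄.
σ₀² = 174.19² = 30342.1561, σ² = 50.49² = 2549.2401; σ² + n·σ₀² = 2549.2401 + 8·30342.1561 = 245286.4889.
Posterior precision = 1/σ₀² + n/σ² = 1/30342.1561 + 8/2549.2401 = (σ² + n·σ₀²)/(σ₀²σ²) = 245286.4889/(30342.1561·2549.2401); posterior variance σₙ² = σ₀²σ²/(σ² + n·σ₀²) = 30342.1561·2549.2401/245286.4889 = 315.343260.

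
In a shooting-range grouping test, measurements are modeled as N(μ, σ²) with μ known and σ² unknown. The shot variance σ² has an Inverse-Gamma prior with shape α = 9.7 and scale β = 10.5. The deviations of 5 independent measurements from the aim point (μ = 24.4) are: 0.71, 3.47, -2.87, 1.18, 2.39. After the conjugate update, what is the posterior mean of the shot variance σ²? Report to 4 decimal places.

2.1824

With known mean μ and an Inverse-Gamma(α, β) prior on σ², the Normal likelihood is conjugate: posterior is Inv-Gamma(α + n/2, β + Σ(xᵢ−μ)²/2).
Σ(xᵢ−μ)² = (0.71)² + (3.47)² + (-2.87)² + (1.18)² + (2.39)² = 27.8864.
Posterior: Inv-Gamma(9.7 + 5/2, 10.5 + 27.8864/2) = Inv-Gamma(12.20, 24.44320).
E[σ²|data] = β/(α−1) = 24.44320/11.20 = 2.1824.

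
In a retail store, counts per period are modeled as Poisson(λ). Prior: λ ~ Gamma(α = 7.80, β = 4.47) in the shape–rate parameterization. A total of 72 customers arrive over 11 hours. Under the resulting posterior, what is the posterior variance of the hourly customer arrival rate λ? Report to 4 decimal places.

0.3334

With a Gamma(shape α, rate β) prior, the Poisson likelihood is conjugate: the posterior is Gamma(α + ΣXᵢ, β + n).
Posterior: Gamma(α+S, β+n) = Gamma(7.80+72, 4.47+11) = Gamma(79.80, 15.47).
Var = α/β² = 79.80/15.47² = 0.3334.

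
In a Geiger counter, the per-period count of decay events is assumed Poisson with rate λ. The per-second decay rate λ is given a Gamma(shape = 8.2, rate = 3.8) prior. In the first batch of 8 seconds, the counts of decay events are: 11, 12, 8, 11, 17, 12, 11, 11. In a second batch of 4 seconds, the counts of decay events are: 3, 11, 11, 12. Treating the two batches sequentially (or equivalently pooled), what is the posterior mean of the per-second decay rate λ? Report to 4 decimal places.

With a Gamma(shape α, rate β) prior, the Poisson likelihood is conjugate: the posterior is Gamma(α + ΣXᵢ, β + n).
Batch 1: sum of counts S = 93 over n = 8 seconds.
After batch 1: Gamma(α+S, β+n) = Gamma(8.2+93, 3.8+8) = Gamma(101.2, 11.8).
Batch 2: sum of counts S = 37 over n = 4 seconds.
After batch 2: Gamma(α+S, β+n) = Gamma(101.2+37, 11.8+4) = Gamma(138.2, 15.8).
Posterior mean = α/β = 138.2/15.8 = 8.7468.

8.7468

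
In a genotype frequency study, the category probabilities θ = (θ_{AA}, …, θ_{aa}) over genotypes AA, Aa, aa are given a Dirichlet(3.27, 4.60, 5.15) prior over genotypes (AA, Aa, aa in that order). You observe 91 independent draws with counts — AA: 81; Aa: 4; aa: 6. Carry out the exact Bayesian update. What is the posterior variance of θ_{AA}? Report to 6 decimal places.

The Dirichlet prior is conjugate to the Multinomial likelihood: each posterior αⱼ = prior αⱼ + observed count nⱼ.
Posterior concentration: (84.27, 8.60, 11.15), total = 104.02.
Var[θ_j] = α_j(Σα−α_j)/((Σα)²(Σα+1)) = 84.27·19.75/(104.02²·105.02) = 0.001465.

0.001465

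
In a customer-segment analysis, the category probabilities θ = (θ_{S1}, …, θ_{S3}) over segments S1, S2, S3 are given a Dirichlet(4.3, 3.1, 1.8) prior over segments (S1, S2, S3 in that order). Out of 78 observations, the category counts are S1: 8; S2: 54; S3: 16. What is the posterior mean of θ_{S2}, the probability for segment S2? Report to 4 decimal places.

The Dirichlet prior is conjugate to the Multinomial likelihood: each posterior αⱼ = prior αⱼ + observed count nⱼ.
Posterior concentration: (12.3, 57.1, 17.8), total = 87.2.
E[θ_{S2}|data] = α_{S2}/Σα = 57.1/87.2 = 0.6548.

0.6548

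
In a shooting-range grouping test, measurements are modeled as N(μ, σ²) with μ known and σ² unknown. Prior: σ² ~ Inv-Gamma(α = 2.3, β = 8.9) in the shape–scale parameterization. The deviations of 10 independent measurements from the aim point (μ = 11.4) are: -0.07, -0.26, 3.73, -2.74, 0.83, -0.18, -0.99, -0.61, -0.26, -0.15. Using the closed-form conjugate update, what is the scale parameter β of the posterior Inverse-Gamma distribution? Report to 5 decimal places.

20.72830

With known mean μ and an Inverse-Gamma(α, β) prior on σ², the Normal likelihood is conjugate: posterior is Inv-Gamma(α + n/2, β + Σ(xᵢ−μ)²/2).
Σ(xᵢ−μ)² = (-0.07)² + (-0.26)² + (3.73)² + (-2.74)² + (0.83)² + (-0.18)² + (-0.99)² + (-0.61)² + (-0.26)² + (-0.15)² = 23.6566.
Posterior: Inv-Gamma(2.3 + 10/2, 8.9 + 23.6566/2) = Inv-Gamma(7.30, 20.72830).
Posterior β = 20.72830.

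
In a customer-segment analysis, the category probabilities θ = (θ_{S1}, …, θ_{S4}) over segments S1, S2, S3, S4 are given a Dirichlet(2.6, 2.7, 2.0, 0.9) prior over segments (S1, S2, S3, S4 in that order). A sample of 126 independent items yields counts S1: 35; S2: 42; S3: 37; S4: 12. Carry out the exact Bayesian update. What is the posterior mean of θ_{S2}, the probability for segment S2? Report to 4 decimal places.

The Dirichlet prior is conjugate to the Multinomial likelihood: each posterior αⱼ = prior αⱼ + observed count nⱼ.
Posterior concentration: (37.6, 44.7, 39.0, 12.9), total = 134.2.
E[θ_{S2}|data] = α_{S2}/Σα = 44.7/134.2 = 0.3331.

0.3331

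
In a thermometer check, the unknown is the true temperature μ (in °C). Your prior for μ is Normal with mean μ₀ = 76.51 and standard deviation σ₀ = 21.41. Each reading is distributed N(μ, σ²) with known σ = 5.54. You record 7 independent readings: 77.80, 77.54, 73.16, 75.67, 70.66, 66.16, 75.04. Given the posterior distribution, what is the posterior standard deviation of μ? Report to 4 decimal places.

2.0840

For Normal data with known variance σ², a Normal(μ₀, σ₀²) prior on μ is conjugate. Posterior precision = 1/σ₀² + n/σ²; posterior mean is the precision-weighted average of μ₀ and x̄.
σ₀² = 21.41² = 458.3881, σ² = 5.54² = 30.6916; σ² + n·σ₀² = 30.6916 + 7·458.3881 = 3239.4083.
Posterior precision = 1/σ₀² + n/σ² = 1/458.3881 + 7/30.6916 = (σ² + n·σ₀²)/(σ₀²σ²) = 3239.4083/(458.3881·30.6916); posterior variance σₙ² = σ₀²σ²/(σ² + n·σ₀²) = 458.3881·30.6916/3239.4083 = 4.342973.
Posterior SD = √σₙ² = √(458.3881·30.6916/3239.4083) = 2.0840.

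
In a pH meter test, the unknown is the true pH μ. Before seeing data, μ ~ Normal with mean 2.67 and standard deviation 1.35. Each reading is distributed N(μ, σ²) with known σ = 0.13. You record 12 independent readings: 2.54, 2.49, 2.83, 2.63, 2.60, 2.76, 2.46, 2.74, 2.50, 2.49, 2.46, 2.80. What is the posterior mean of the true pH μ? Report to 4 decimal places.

2.6084

For Normal data with known variance σ², a Normal(μ₀, σ₀²) prior on μ is conjugate. Posterior precision = 1/σ₀² + n/σ²; posterior mean is the precision-weighted average of μ₀ and x̄.
Σxᵢ = 2.54 + 2.49 + 2.83 + 2.63 + 2.60 + 2.76 + 2.46 + 2.74 + 2.50 + 2.49 + 2.46 + 2.80 = 31.3, so n·x̄ = 31.3.
σ₀² = 1.35² = 1.8225, σ² = 0.13² = 0.0169; σ² + n·σ₀² = 0.0169 + 12·1.8225 = 21.8869.
Posterior mean = (μ₀/σ₀² + n·x̄/σ²)/(1/σ₀² + n/σ²) = (σ²·μ₀ + σ₀²·n·x̄)/(σ² + n·σ₀²) = (0.0169·2.67 + 1.8225·31.3)/21.8869 = 57.089373/21.8869 = 2.6084.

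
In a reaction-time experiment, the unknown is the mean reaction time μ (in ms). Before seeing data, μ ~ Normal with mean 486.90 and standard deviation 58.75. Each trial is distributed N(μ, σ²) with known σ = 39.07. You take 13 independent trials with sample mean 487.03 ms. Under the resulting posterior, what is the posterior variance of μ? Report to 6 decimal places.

113.557219

For Normal data with known variance σ², a Normal(μ₀, σ₀²) prior on μ is conjugate. Posterior precision = 1/σ₀² + n/σ²; posterior mean is the precision-weighted average of μ₀ and x̄.
σ₀² = 58.75² = 3451.5625, σ² = 39.07² = 1526.4649; σ² + n·σ₀² = 1526.4649 + 13·3451.5625 = 46396.7774.
Posterior precision = 1/σ₀² + n/σ² = 1/3451.5625 + 13/1526.4649 = (σ² + n·σ₀²)/(σ₀²σ²) = 46396.7774/(3451.5625·1526.4649); posterior variance σₙ² = σ₀²σ²/(σ² + n·σ₀²) = 3451.5625·1526.4649/46396.7774 = 113.557219.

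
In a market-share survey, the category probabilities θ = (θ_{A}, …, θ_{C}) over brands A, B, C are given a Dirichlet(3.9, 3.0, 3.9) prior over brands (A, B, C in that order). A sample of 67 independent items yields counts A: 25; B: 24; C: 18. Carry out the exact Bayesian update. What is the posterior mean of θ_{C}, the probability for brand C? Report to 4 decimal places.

0.2815

The Dirichlet prior is conjugate to the Multinomial likelihood: each posterior αⱼ = prior αⱼ + observed count nⱼ.
Posterior concentration: (28.9, 27.0, 21.9), total = 77.8.
E[θ_{C}|data] = α_{C}/Σα = 21.9/77.8 = 0.2815.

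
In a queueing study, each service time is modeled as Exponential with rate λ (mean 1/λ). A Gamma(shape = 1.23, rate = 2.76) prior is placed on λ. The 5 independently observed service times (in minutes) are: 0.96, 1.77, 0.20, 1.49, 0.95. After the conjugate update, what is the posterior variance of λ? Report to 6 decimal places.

0.094256

With a Gamma(shape α, rate β) prior on the exponential rate λ, the posterior after n observations with total T = Σxᵢ is Gamma(α+n, β+T).
Sum of observations T = 5.37 minutes; n = 5.
Posterior: Gamma(1.23+5, 2.76+5.37) = Gamma(6.23, 8.13).
Var = α/β² = 0.094256.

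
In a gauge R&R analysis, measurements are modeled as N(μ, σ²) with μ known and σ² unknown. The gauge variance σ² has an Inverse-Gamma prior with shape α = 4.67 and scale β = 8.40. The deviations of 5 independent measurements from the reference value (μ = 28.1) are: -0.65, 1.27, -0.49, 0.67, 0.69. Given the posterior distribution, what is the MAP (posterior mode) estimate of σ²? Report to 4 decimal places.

With known mean μ and an Inverse-Gamma(α, β) prior on σ², the Normal likelihood is conjugate: posterior is Inv-Gamma(α + n/2, β + Σ(xᵢ−μ)²/2).
Σ(xᵢ−μ)² = (-0.65)² + (1.27)² + (-0.49)² + (0.67)² + (0.69)² = 3.2005.
Posterior: Inv-Gamma(4.67 + 5/2, 8.40 + 3.2005/2) = Inv-Gamma(7.17, 10.00025).
Mode = β/(α+1) = 10.00025/8.17 = 1.2240.

1.2240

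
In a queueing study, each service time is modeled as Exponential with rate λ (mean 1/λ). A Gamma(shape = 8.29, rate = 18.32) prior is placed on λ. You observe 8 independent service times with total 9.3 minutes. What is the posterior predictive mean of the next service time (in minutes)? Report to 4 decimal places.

With a Gamma(shape α, rate β) prior on the exponential rate λ, the posterior after n observations with total T = Σxᵢ is Gamma(α+n, β+T).
Posterior: Gamma(8.29+8, 18.32+9.3) = Gamma(16.29, 27.62).
The predictive distribution for the next observation is Lomax; its mean is β/(α−1) = 27.62/15.29 = 1.8064.

1.8064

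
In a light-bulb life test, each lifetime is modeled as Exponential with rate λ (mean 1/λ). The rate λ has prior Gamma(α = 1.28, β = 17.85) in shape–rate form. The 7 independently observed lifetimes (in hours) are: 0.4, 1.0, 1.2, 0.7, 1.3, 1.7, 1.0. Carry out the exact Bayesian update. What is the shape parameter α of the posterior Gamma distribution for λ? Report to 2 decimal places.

8.28

With a Gamma(shape α, rate β) prior on the exponential rate λ, the posterior after n observations with total T = Σxᵢ is Gamma(α+n, β+T).
Sum of observations T = 7.3 hours; n = 7.
Posterior: Gamma(1.28+7, 17.85+7.3) = Gamma(8.28, 25.15).
Posterior α = 8.28.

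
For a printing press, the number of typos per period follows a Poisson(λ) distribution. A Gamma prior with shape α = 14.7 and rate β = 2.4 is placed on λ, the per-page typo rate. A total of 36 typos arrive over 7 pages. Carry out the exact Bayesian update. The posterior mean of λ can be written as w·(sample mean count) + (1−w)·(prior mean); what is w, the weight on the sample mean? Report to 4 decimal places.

0.7447

With a Gamma(shape α, rate β) prior, the Poisson likelihood is conjugate: the posterior is Gamma(α + ΣXᵢ, β + n).
Posterior mean = (α₀+S)/(β₀+n) = [n/(β₀+n)]·(S/n) + [β₀/(β₀+n)]·(α₀/β₀), so only n and β₀ enter the weight.
Weight on data w = n/(β₀+n) = 7/(2.4+7) = 7/9.4 = 0.7447.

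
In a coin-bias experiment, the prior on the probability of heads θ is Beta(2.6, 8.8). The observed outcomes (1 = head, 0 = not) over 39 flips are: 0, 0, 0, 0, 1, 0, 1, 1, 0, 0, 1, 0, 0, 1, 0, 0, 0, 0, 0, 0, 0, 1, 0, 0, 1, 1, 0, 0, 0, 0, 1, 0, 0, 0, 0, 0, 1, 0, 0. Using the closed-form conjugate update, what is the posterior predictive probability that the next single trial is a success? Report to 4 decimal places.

The Beta prior is conjugate to a Binomial/Bernoulli likelihood; the update adds successes to α and failures to β.
Posterior: Beta(α+k, β+n−k) = Beta(2.6+10, 8.8+29) = Beta(12.6, 37.8).
For a single future Bernoulli trial, P(success | data) = α/(α+β) = 0.2500.

0.2500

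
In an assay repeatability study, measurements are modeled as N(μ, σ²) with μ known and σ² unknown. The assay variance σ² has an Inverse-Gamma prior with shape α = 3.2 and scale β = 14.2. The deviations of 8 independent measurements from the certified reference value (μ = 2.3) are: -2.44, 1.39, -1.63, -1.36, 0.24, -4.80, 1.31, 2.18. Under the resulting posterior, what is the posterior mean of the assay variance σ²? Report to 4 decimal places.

With known mean μ and an Inverse-Gamma(α, β) prior on σ², the Normal likelihood is conjugate: posterior is Inv-Gamma(α + n/2, β + Σ(xᵢ−μ)²/2).
Σ(xᵢ−μ)² = (-2.44)² + (1.39)² + (-1.63)² + (-1.36)² + (0.24)² + (-4.80)² + (1.31)² + (2.18)² = 41.9583.
Posterior: Inv-Gamma(3.2 + 8/2, 14.2 + 41.9583/2) = Inv-Gamma(7.20, 35.17915).
E[σ²|data] = β/(α−1) = 35.17915/6.20 = 5.6741.

5.6741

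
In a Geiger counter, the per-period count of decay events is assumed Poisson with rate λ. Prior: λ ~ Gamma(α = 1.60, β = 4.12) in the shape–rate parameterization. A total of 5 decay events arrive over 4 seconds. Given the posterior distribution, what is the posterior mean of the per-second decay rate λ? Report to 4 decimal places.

With a Gamma(shape α, rate β) prior, the Poisson likelihood is conjugate: the posterior is Gamma(α + ΣXᵢ, β + n).
Posterior: Gamma(α+S, β+n) = Gamma(1.60+5, 4.12+4) = Gamma(6.60, 8.12).
Posterior mean = α/β = 6.60/8.12 = 0.8128.

0.8128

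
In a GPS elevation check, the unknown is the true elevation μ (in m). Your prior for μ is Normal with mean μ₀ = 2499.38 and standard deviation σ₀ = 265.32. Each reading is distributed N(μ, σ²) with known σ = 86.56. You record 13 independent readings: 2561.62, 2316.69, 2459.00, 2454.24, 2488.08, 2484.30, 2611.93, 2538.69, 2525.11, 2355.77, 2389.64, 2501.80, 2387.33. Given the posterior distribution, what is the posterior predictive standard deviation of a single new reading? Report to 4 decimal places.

For Normal data with known variance σ², a Normal(μ₀, σ₀²) prior on μ is conjugate. Posterior precision = 1/σ₀² + n/σ²; posterior mean is the precision-weighted average of μ₀ and x̄.
σ₀² = 265.32² = 70394.7024, σ² = 86.56² = 7492.6336; σ² + n·σ₀² = 7492.6336 + 13·70394.7024 = 922623.7648.
Posterior precision = 1/σ₀² + n/σ² = 1/70394.7024 + 13/7492.6336 = (σ² + n·σ₀²)/(σ₀²σ²) = 922623.7648/(70394.7024·7492.6336); posterior variance σₙ² = σ₀²σ²/(σ² + n·σ₀²) = 70394.7024·7492.6336/922623.7648 = 571.675836.
Predictive variance for one new observation = σₙ² + σ² = 70394.7024·7492.6336/922623.7648 + 7492.6336 = σ²·(σ₀² + 922623.7648)/922623.7648 = 7492.6336·993018.4672/922623.7648 = 8064.309436; SD = √(7492.6336·993018.4672/922623.7648) = 89.8015.

89.8015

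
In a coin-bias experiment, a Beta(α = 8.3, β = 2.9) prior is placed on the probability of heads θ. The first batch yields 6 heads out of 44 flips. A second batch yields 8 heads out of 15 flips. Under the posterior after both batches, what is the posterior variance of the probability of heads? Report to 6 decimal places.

0.003044

The Beta prior is conjugate to a Binomial/Bernoulli likelihood; the update adds successes to α and failures to β.
After batch 1: Beta(8.3+6, 2.9+38) = Beta(14.3, 40.9).
After batch 2: Beta(14.3+8, 40.9+7) = Beta(22.3, 47.9).
Var = αβ/((α+β)²(α+β+1)) = 22.3·47.9/(70.2²·71.2) = 0.003044.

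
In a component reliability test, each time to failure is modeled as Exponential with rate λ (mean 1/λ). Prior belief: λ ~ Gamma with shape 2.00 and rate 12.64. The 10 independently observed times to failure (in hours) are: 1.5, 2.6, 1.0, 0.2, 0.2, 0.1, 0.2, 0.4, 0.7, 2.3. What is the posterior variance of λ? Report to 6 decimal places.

With a Gamma(shape α, rate β) prior on the exponential rate λ, the posterior after n observations with total T = Σxᵢ is Gamma(α+n, β+T).
Sum of observations T = 9.2 hours; n = 10.
Posterior: Gamma(2.00+10, 12.64+9.2) = Gamma(12.00, 21.84).
Var = α/β² = 0.025158.

0.025158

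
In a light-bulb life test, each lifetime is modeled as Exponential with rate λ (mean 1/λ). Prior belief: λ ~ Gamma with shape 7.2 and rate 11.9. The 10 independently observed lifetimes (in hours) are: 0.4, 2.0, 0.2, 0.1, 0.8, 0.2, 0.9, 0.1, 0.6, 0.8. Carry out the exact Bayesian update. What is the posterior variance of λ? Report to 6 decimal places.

With a Gamma(shape α, rate β) prior on the exponential rate λ, the posterior after n observations with total T = Σxᵢ is Gamma(α+n, β+T).
Sum of observations T = 6.1 hours; n = 10.
Posterior: Gamma(7.2+10, 11.9+6.1) = Gamma(17.2, 18.0).
Var = α/β² = 0.053086.

0.053086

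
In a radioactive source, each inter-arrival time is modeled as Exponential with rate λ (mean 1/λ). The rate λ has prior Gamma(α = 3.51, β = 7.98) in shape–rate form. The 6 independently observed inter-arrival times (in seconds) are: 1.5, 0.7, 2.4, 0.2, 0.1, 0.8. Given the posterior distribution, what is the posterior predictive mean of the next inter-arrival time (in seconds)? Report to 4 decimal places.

With a Gamma(shape α, rate β) prior on the exponential rate λ, the posterior after n observations with total T = Σxᵢ is Gamma(α+n, β+T).
Sum of observations T = 5.7 seconds; n = 6.
Posterior: Gamma(3.51+6, 7.98+5.7) = Gamma(9.51, 13.68).
The predictive distribution for the next observation is Lomax; its mean is β/(α−1) = 13.68/8.51 = 1.6075.

1.6075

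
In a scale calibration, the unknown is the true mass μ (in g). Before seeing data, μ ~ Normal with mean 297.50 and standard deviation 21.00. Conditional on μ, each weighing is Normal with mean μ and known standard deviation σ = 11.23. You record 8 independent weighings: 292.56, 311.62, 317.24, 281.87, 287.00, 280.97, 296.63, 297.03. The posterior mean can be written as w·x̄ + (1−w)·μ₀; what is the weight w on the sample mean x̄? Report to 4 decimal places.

For Normal data with known variance σ², a Normal(μ₀, σ₀²) prior on μ is conjugate. Posterior precision = 1/σ₀² + n/σ²; posterior mean is the precision-weighted average of μ₀ and x̄.
σ₀² = 21.00² = 441, σ² = 11.23² = 126.1129. Prior precision 1/σ₀² = 1/441; data precision n/σ² = 8/126.1129.
w = (n/σ²)/(1/σ₀² + n/σ²) = n·σ₀²/(σ² + n·σ₀²) = 8·441/(126.1129 + 8·441) = 3528/3654.1129 = 0.9655.

0.9655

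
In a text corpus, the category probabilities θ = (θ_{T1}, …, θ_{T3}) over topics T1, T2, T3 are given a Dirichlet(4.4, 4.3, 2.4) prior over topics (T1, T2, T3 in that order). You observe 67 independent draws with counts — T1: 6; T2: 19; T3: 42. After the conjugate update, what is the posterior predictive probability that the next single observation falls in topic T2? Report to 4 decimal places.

0.2983

The Dirichlet prior is conjugate to the Multinomial likelihood: each posterior αⱼ = prior αⱼ + observed count nⱼ.
Posterior concentration: (10.4, 23.3, 44.4), total = 78.1.
P(next = T2 | data) = α_{T2}/Σα = 0.2983.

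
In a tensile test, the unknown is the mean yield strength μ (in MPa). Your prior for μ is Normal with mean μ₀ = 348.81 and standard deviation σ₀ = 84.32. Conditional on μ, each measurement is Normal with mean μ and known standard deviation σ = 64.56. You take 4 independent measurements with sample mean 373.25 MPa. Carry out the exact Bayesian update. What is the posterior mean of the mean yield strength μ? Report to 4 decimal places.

370.1260

For Normal data with known variance σ², a Normal(μ₀, σ₀²) prior on μ is conjugate. Posterior precision = 1/σ₀² + n/σ²; posterior mean is the precision-weighted average of μ₀ and x̄.
n·x̄ = 4·373.25 = 1493.
σ₀² = 84.32² = 7109.8624, σ² = 64.56² = 4167.9936; σ² + n·σ₀² = 4167.9936 + 4·7109.8624 = 32607.4432.
Posterior mean = (μ₀/σ₀² + n·x̄/σ²)/(1/σ₀² + n/σ²) = (σ²·μ₀ + σ₀²·n·x̄)/(σ² + n·σ₀²) = (4167.9936·348.81 + 7109.8624·1493)/32607.4432 = 12068862.410816/32607.4432 = 370.1260.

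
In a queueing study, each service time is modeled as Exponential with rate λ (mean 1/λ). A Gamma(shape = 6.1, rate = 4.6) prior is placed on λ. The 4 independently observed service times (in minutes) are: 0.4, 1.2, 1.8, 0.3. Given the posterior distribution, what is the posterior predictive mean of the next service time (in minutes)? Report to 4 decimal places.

With a Gamma(shape α, rate β) prior on the exponential rate λ, the posterior after n observations with total T = Σxᵢ is Gamma(α+n, β+T).
Sum of observations T = 3.7 minutes; n = 4.
Posterior: Gamma(6.1+4, 4.6+3.7) = Gamma(10.1, 8.3).
The predictive distribution for the next observation is Lomax; its mean is β/(α−1) = 8.3/9.1 = 0.9121.

0.9121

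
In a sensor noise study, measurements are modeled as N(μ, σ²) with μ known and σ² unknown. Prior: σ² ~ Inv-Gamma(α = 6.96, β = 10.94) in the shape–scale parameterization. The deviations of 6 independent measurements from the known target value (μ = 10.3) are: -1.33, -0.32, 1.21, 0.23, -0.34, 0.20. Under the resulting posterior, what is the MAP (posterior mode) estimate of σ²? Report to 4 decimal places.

With known mean μ and an Inverse-Gamma(α, β) prior on σ², the Normal likelihood is conjugate: posterior is Inv-Gamma(α + n/2, β + Σ(xᵢ−μ)²/2).
Σ(xᵢ−μ)² = (-1.33)² + (-0.32)² + (1.21)² + (0.23)² + (-0.34)² + (0.20)² = 3.5439.
Posterior: Inv-Gamma(6.96 + 6/2, 10.94 + 3.5439/2) = Inv-Gamma(9.96, 12.71195).
Mode = β/(α+1) = 12.71195/10.96 = 1.1598.

1.1598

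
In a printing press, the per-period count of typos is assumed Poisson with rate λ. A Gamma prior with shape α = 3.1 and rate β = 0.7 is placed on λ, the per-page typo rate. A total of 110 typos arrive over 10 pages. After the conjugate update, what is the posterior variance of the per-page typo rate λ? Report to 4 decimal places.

With a Gamma(shape α, rate β) prior, the Poisson likelihood is conjugate: the posterior is Gamma(α + ΣXᵢ, β + n).
Posterior: Gamma(α+S, β+n) = Gamma(3.1+110, 0.7+10) = Gamma(113.1, 10.7).
Var = α/β² = 113.1/10.7² = 0.9879.

0.9879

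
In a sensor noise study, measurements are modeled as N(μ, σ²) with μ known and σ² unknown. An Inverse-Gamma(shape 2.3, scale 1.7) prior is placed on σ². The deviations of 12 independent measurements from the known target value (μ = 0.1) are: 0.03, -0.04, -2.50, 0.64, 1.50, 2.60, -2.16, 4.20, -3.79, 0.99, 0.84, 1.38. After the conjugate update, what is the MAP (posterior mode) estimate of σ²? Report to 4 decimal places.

3.1899

With known mean μ and an Inverse-Gamma(α, β) prior on σ², the Normal likelihood is conjugate: posterior is Inv-Gamma(α + n/2, β + Σ(xᵢ−μ)²/2).
Σ(xᵢ−μ)² = (0.03)² + (-0.04)² + (-2.50)² + (0.64)² + (1.50)² + (2.60)² + (-2.16)² + (4.20)² + (-3.79)² + (0.99)² + (0.84)² + (1.38)² = 55.9319.
Posterior: Inv-Gamma(2.3 + 12/2, 1.7 + 55.9319/2) = Inv-Gamma(8.30, 29.66595).
Mode = β/(α+1) = 29.66595/9.30 = 3.1899.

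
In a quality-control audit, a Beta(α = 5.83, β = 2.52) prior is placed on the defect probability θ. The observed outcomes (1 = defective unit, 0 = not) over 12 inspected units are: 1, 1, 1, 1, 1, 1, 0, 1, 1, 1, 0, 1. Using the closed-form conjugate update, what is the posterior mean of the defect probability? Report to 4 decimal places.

0.7779

The Beta prior is conjugate to a Binomial/Bernoulli likelihood; the update adds successes to α and failures to β.
Posterior: Beta(α+k, β+n−k) = Beta(5.83+10, 2.52+2) = Beta(15.83, 4.52).
Posterior mean = α/(α+β) = 15.83/20.35 = 0.7779.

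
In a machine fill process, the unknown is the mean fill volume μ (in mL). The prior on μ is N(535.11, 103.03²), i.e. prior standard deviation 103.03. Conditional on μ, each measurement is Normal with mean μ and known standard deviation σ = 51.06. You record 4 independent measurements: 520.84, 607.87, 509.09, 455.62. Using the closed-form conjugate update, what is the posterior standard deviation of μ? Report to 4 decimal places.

For Normal data with known variance σ², a Normal(μ₀, σ₀²) prior on μ is conjugate. Posterior precision = 1/σ₀² + n/σ²; posterior mean is the precision-weighted average of μ₀ and x̄.
σ₀² = 103.03² = 10615.1809, σ² = 51.06² = 2607.1236; σ² + n·σ₀² = 2607.1236 + 4·10615.1809 = 45067.8472.
Posterior precision = 1/σ₀² + n/σ² = 1/10615.1809 + 4/2607.1236 = (σ² + n·σ₀²)/(σ₀²σ²) = 45067.8472/(10615.1809·2607.1236); posterior variance σₙ² = σ₀²σ²/(σ² + n·σ₀²) = 10615.1809·2607.1236/45067.8472 = 614.076118.
Posterior SD = √σₙ² = √(10615.1809·2607.1236/45067.8472) = 24.7806.

24.7806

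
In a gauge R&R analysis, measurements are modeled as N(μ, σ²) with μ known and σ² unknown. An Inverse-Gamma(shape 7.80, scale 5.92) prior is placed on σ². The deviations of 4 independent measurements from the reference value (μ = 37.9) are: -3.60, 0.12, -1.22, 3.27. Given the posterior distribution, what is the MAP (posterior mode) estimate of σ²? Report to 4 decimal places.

With known mean μ and an Inverse-Gamma(α, β) prior on σ², the Normal likelihood is conjugate: posterior is Inv-Gamma(α + n/2, β + Σ(xᵢ−μ)²/2).
Σ(xᵢ−μ)² = (-3.60)² + (0.12)² + (-1.22)² + (3.27)² = 25.1557.
Posterior: Inv-Gamma(7.80 + 4/2, 5.92 + 25.1557/2) = Inv-Gamma(9.80, 18.49785).
Mode = β/(α+1) = 18.49785/10.80 = 1.7128.

1.7128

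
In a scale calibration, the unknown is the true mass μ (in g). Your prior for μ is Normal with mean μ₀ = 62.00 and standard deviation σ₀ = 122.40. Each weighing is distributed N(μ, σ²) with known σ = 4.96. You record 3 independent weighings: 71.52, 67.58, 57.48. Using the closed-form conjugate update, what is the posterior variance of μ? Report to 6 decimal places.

8.196047

For Normal data with known variance σ², a Normal(μ₀, σ₀²) prior on μ is conjugate. Posterior precision = 1/σ₀² + n/σ²; posterior mean is the precision-weighted average of μ₀ and x̄.
σ₀² = 122.40² = 14981.76, σ² = 4.96² = 24.6016; σ² + n·σ₀² = 24.6016 + 3·14981.76 = 44969.8816.
Posterior precision = 1/σ₀² + n/σ² = 1/14981.76 + 3/24.6016 = (σ² + n·σ₀²)/(σ₀²σ²) = 44969.8816/(14981.76·24.6016); posterior variance σₙ² = σ₀²σ²/(σ² + n·σ₀²) = 14981.76·24.6016/44969.8816 = 8.196047.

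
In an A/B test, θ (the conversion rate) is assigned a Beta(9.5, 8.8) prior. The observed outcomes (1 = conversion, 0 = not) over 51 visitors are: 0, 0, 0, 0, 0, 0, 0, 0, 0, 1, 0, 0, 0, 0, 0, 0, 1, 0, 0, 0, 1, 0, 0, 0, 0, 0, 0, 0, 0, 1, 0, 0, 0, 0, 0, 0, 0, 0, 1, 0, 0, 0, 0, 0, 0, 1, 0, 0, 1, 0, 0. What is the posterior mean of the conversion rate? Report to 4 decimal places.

The Beta prior is conjugate to a Binomial/Bernoulli likelihood; the update adds successes to α and failures to β.
Posterior: Beta(α+k, β+n−k) = Beta(9.5+7, 8.8+44) = Beta(16.5, 52.8).
Posterior mean = α/(α+β) = 16.5/69.3 = 0.2381.

0.2381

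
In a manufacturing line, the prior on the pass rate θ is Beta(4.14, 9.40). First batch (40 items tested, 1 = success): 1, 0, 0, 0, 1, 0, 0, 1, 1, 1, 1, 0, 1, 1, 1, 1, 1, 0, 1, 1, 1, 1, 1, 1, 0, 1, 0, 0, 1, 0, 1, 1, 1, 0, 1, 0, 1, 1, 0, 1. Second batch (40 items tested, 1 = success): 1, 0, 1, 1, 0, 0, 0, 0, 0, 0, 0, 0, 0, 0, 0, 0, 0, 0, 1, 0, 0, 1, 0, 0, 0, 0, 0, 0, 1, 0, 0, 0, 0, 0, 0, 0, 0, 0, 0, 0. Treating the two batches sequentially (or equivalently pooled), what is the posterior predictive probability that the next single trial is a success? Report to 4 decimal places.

0.3864

The Beta prior is conjugate to a Binomial/Bernoulli likelihood; the update adds successes to α and failures to β.
After batch 1: Beta(4.14+26, 9.40+14) = Beta(30.14, 23.40).
After batch 2: Beta(30.14+6, 23.40+34) = Beta(36.14, 57.40).
For a single future Bernoulli trial, P(success | data) = α/(α+β) = 0.3864.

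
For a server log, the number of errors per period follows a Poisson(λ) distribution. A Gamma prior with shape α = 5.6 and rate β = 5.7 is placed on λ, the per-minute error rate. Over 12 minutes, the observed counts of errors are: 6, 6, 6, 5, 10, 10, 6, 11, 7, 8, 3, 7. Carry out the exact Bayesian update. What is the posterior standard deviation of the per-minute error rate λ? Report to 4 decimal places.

0.5378

With a Gamma(shape α, rate β) prior, the Poisson likelihood is conjugate: the posterior is Gamma(α + ΣXᵢ, β + n).
Sum of counts S = 85 over n = 12 minutes.
Posterior: Gamma(α+S, β+n) = Gamma(5.6+85, 5.7+12) = Gamma(90.6, 17.7).
SD = √α/β = √90.6/17.7 = 0.5378.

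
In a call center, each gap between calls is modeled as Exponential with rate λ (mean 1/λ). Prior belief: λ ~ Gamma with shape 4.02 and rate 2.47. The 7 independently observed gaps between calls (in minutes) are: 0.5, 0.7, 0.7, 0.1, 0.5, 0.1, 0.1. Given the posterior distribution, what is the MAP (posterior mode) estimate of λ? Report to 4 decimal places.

1.9381

With a Gamma(shape α, rate β) prior on the exponential rate λ, the posterior after n observations with total T = Σxᵢ is Gamma(α+n, β+T).
Sum of observations T = 2.7 minutes; n = 7.
Posterior: Gamma(4.02+7, 2.47+2.7) = Gamma(11.02, 5.17).
Mode = (α−1)/β = 1.9381.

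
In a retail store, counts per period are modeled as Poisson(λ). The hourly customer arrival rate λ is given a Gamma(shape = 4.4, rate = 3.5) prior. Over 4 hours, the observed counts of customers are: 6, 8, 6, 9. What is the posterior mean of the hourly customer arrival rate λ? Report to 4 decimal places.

4.4533

With a Gamma(shape α, rate β) prior, the Poisson likelihood is conjugate: the posterior is Gamma(α + ΣXᵢ, β + n).
Sum of counts S = 29 over n = 4 hours.
Posterior: Gamma(α+S, β+n) = Gamma(4.4+29, 3.5+4) = Gamma(33.4, 7.5).
Posterior mean = α/β = 33.4/7.5 = 4.4533.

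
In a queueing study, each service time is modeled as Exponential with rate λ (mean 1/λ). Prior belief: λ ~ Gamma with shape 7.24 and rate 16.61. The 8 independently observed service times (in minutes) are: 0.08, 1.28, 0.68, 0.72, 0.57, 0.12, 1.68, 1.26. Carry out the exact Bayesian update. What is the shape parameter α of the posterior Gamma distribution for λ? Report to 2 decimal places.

15.24

With a Gamma(shape α, rate β) prior on the exponential rate λ, the posterior after n observations with total T = Σxᵢ is Gamma(α+n, β+T).
Sum of observations T = 6.39 minutes; n = 8.
Posterior: Gamma(7.24+8, 16.61+6.39) = Gamma(15.24, 23.00).
Posterior α = 15.24.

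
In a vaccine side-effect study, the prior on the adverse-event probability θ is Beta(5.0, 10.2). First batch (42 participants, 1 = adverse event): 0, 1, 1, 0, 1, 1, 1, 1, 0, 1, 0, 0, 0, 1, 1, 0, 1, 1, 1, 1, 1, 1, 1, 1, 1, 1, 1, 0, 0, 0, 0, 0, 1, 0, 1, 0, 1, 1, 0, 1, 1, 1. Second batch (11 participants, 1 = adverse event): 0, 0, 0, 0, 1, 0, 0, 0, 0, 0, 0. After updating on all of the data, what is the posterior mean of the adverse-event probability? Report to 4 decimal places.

0.4839

The Beta prior is conjugate to a Binomial/Bernoulli likelihood; the update adds successes to α and failures to β.
After batch 1: Beta(5.0+27, 10.2+15) = Beta(32.0, 25.2).
After batch 2: Beta(32.0+1, 25.2+10) = Beta(33.0, 35.2).
Posterior mean = α/(α+β) = 33.0/68.2 = 0.4839.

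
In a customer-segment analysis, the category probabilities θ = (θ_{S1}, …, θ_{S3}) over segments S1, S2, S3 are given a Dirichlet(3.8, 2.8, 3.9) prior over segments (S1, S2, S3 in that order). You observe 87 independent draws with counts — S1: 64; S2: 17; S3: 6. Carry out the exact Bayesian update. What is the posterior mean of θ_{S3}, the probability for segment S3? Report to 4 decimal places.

0.1015

The Dirichlet prior is conjugate to the Multinomial likelihood: each posterior αⱼ = prior αⱼ + observed count nⱼ.
Posterior concentration: (67.8, 19.8, 9.9), total = 97.5.
E[θ_{S3}|data] = α_{S3}/Σα = 9.9/97.5 = 0.1015.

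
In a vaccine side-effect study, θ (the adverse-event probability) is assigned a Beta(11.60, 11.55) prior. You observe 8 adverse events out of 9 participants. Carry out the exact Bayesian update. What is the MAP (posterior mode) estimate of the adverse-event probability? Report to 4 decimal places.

0.6169

The Beta prior is conjugate to a Binomial/Bernoulli likelihood; the update adds successes to α and failures to β.
Posterior: Beta(α+k, β+n−k) = Beta(11.60+8, 11.55+1) = Beta(19.60, 12.55).
Mode of Beta(a,b) for a,b>1 is (a−1)/(a+b−2) = 18.60/30.15 = 0.6169.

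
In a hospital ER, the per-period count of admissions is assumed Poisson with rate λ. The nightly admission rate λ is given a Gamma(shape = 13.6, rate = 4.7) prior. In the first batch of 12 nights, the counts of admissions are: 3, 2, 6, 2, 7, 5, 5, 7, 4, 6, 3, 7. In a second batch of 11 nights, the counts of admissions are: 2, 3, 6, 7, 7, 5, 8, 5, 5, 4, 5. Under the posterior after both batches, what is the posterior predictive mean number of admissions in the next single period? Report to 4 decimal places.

With a Gamma(shape α, rate β) prior, the Poisson likelihood is conjugate: the posterior is Gamma(α + ΣXᵢ, β + n).
Batch 1: sum of counts S = 57 over n = 12 nights.
After batch 1: Gamma(α+S, β+n) = Gamma(13.6+57, 4.7+12) = Gamma(70.6, 16.7).
Batch 2: sum of counts S = 57 over n = 11 nights.
After batch 2: Gamma(α+S, β+n) = Gamma(70.6+57, 16.7+11) = Gamma(127.6, 27.7).
The predictive distribution for one future period is NegBinom with mean α/β = 4.6065.

4.6065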